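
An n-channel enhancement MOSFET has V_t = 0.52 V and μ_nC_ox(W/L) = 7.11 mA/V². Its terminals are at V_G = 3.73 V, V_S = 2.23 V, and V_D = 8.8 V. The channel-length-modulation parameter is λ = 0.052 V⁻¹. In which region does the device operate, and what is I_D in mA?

Saturation; I_D = 4.58 mA

V_GS = V_G − V_S = 3.73 − 2.23 = 1.5 V; V_DS = V_D − V_S = 8.8 − 2.23 = 6.57 V.
V_ov = V_GS − V_t = 1.5 − 0.52 = 0.98 V.
Since V_DS = 6.57 V ≥ V_ov = 0.98 V, the device is in saturation.
I_D = ½ k_n V_ov² (1 + λ V_DS) = 0.5 × 7.11 × 0.98² × (1 + 0.052 × 6.57) = 4.58 mA.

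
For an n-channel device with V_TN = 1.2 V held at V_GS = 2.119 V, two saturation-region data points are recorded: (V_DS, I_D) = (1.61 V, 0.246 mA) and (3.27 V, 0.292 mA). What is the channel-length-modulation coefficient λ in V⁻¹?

λ = 0.138 V⁻¹

With V_GS fixed, I_D ∝ (1 + λ V_DS) in saturation, so I_D2/I_D1 = (1 + λ V_DS2)/(1 + λ V_DS1).
0.292/0.246 = 1.187 = (1 + 3.27 λ)/(1 + 1.61 λ).
Solving: λ (I_D1 V_DS2 − I_D2 V_DS1) = I_D2 − I_D1, so λ = (0.292 − 0.246) / (0.246 × 3.27 − 0.292 × 1.61) = 0.046 / 0.334 = 0.138 V⁻¹.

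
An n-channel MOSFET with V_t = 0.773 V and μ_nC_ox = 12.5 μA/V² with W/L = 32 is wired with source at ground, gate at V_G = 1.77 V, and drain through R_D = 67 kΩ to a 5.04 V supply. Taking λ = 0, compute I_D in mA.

I_D = 0.0722 mA

V_GS = V_G = 1.77 V, so V_ov = 1.77 − 0.773 = 0.997 V.
k_n = μ_nC_ox · (W/L) = 0.4 mA/V².
Assume saturation: I_D = ½ k_n V_ov² = 0.5 × 0.4 × 0.997² = 0.199 mA, giving V_DS = V_DD − I_D R_D = 5.04 − 0.199 × 67 = -8.28 V.
But -8.28 V < V_ov = 0.997 V, so the device is actually in triode.
In triode I_D = k_n[V_ov V_DS − ½ V_DS²] and I_D = (V_DD − V_DS)/R_D. Equating: 13.4 V_DS² − 27.72 V_DS + 5.04 = 0, giving V_DS = 0.201 V (the root below V_ov).
I_D = (5.04 − 0.201) / 67 = 0.0722 mA.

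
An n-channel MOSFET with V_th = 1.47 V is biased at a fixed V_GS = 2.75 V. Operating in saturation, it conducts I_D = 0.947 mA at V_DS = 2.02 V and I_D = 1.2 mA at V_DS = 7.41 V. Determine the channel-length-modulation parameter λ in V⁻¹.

With V_GS fixed, I_D ∝ (1 + λ V_DS) in saturation, so I_D2/I_D1 = (1 + λ V_DS2)/(1 + λ V_DS1).
1.2/0.947 = 1.267 = (1 + 7.41 λ)/(1 + 2.02 λ).
Solving: λ (I_D1 V_DS2 − I_D2 V_DS1) = I_D2 − I_D1, so λ = (1.2 − 0.947) / (0.947 × 7.41 − 1.2 × 2.02) = 0.253 / 4.59 = 0.0551 V⁻¹.

λ = 0.0551 V⁻¹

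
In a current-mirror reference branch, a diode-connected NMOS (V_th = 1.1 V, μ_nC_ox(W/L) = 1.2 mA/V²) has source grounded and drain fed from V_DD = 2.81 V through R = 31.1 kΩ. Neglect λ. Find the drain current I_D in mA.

With gate tied to drain, V_GS = V_DS ≥ V_GS − V_th, so the device is in saturation.
KCL at the drain: ½ k_n (V_GS − V_th)² = (V_DD − V_GS)/R.
Let x = V_GS − 1.1. Then 18.7 x² + x − 1.71 = 0, giving x = 0.277 V (positive root), so V_GS = 1.38 V.
I_D = (V_DD − V_GS)/R = (2.81 − 1.38) / 31.1 = 0.0461 mA.

I_D = 0.0461 mA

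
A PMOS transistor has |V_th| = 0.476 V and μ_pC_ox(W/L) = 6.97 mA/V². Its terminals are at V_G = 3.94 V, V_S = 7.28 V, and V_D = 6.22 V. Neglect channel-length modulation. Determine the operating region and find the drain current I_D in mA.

Triode; I_D = 17.2 mA

V_SG = V_S − V_G = 7.28 − 3.94 = 3.34 V; V_SD = V_S − V_D = 7.28 − 6.22 = 1.06 V.
V_ov = V_SG − |V_th| = 3.34 − 0.476 = 2.86 V.
Since V_SD = 1.06 V < V_ov = 2.86 V, the device is in the triode region.
I_D = k_p [V_ov · V_SD − ½ V_SD²] = 6.97 × [2.86 × 1.06 − 0.5 × 1.06²] = 17.2 mA.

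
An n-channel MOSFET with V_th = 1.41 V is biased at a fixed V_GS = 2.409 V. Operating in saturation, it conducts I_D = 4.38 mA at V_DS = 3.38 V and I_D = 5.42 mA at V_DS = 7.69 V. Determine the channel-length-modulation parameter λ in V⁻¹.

With V_GS fixed, I_D ∝ (1 + λ V_DS) in saturation, so I_D2/I_D1 = (1 + λ V_DS2)/(1 + λ V_DS1).
5.42/4.38 = 1.237 = (1 + 7.69 λ)/(1 + 3.38 λ).
Solving: λ (I_D1 V_DS2 − I_D2 V_DS1) = I_D2 − I_D1, so λ = (5.42 − 4.38) / (4.38 × 7.69 − 5.42 × 3.38) = 1.04 / 15.4 = 0.0677 V⁻¹.

λ = 0.0677 V⁻¹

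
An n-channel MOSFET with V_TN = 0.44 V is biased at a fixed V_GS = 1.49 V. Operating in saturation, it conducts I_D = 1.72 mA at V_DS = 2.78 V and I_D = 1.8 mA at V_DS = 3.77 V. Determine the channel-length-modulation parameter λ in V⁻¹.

With V_GS fixed, I_D ∝ (1 + λ V_DS) in saturation, so I_D2/I_D1 = (1 + λ V_DS2)/(1 + λ V_DS1).
1.8/1.72 = 1.047 = (1 + 3.77 λ)/(1 + 2.78 λ).
Solving: λ (I_D1 V_DS2 − I_D2 V_DS1) = I_D2 − I_D1, so λ = (1.8 − 1.72) / (1.72 × 3.77 − 1.8 × 2.78) = 0.08 / 1.48 = 0.054 V⁻¹.

λ = 0.0540 V⁻¹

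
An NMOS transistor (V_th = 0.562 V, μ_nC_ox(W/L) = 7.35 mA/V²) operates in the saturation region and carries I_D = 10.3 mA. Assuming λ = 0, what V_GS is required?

In saturation I_D = ½ k_n (V_GS − V_th)², so V_GS − V_th = √(2 I_D / k_n) = √(2 × 10.3 / 7.35) = 1.67 V.
V_GS = 0.562 + 1.67 = 2.24 V.

V_GS = 2.24 V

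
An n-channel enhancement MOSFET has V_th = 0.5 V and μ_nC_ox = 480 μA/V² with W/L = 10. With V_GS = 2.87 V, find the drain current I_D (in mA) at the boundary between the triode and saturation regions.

At the boundary V_DS = V_ov = V_GS − V_th = 2.87 − 0.5 = 2.37 V.
k_n = μ_nC_ox · (W/L) = 4.8 mA/V².
I_D = ½ k_n V_ov² = 0.5 × 4.8 × 2.37² = 13.5 mA.

I_D = 13.5 mA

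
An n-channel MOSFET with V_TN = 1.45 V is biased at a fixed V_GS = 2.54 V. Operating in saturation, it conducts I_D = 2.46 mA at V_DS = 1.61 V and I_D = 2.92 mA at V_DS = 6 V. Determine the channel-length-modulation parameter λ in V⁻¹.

λ = 0.0457 V⁻¹

With V_GS fixed, I_D ∝ (1 + λ V_DS) in saturation, so I_D2/I_D1 = (1 + λ V_DS2)/(1 + λ V_DS1).
2.92/2.46 = 1.187 = (1 + 6 λ)/(1 + 1.61 λ).
Solving: λ (I_D1 V_DS2 − I_D2 V_DS1) = I_D2 − I_D1, so λ = (2.92 − 2.46) / (2.46 × 6 − 2.92 × 1.61) = 0.46 / 10.1 = 0.0457 V⁻¹.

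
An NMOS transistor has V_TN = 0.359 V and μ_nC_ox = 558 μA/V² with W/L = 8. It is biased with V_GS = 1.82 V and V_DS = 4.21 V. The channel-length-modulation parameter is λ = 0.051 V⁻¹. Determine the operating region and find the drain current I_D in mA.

Saturation; I_D = 5.79 mA

k_n = μ_nC_ox · (W/L) = 4.464 mA/V².
V_ov = V_GS − V_TN = 1.82 − 0.359 = 1.46 V.
Since V_DS = 4.21 V ≥ V_ov = 1.46 V, the device is in saturation.
I_D = ½ k_n V_ov² (1 + λ V_DS) = 0.5 × 4.464 × 1.46² × (1 + 0.051 × 4.21) = 5.79 mA.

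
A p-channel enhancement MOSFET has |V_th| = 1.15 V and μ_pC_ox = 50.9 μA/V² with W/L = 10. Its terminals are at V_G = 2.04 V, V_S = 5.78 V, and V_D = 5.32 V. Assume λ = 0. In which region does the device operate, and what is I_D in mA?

Triode; I_D = 0.553 mA

V_SG = V_S − V_G = 5.78 − 2.04 = 3.74 V; V_SD = V_S − V_D = 5.78 − 5.32 = 0.46 V.
k_p = μ_pC_ox · (W/L) = 0.509 mA/V².
V_ov = V_SG − |V_th| = 3.74 − 1.15 = 2.59 V.
Since V_SD = 0.46 V < V_ov = 2.59 V, the device is in the triode region.
I_D = k_p [V_ov · V_SD − ½ V_SD²] = 0.509 × [2.59 × 0.46 − 0.5 × 0.46²] = 0.553 mA.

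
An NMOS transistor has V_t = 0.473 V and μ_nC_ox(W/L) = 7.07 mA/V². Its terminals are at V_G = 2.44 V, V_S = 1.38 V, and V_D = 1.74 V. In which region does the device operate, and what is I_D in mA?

Triode; I_D = 1.04 mA

V_GS = V_G − V_S = 2.44 − 1.38 = 1.06 V; V_DS = V_D − V_S = 1.74 − 1.38 = 0.36 V.
V_ov = V_GS − V_t = 1.06 − 0.473 = 0.587 V.
Since V_DS = 0.36 V < V_ov = 0.587 V, the device is in the triode region.
I_D = k_n [V_ov · V_DS − ½ V_DS²] = 7.07 × [0.587 × 0.36 − 0.5 × 0.36²] = 1.04 mA.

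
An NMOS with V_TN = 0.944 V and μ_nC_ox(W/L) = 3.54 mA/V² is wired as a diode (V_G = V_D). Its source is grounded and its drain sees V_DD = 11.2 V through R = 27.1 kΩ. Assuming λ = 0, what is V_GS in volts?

V_GS = 1.40 V

With gate tied to drain, V_GS = V_DS ≥ V_GS − V_TN, so the device is in saturation.
KCL at the drain: ½ k_n (V_GS − V_TN)² = (V_DD − V_GS)/R.
Let x = V_GS − 0.944. Then 48 x² + x − 10.26 = 0, giving x = 0.452 V (positive root), so V_GS = 1.4 V.
I_D = (V_DD − V_GS)/R = (11.2 − 1.4) / 27.1 = 0.362 mA.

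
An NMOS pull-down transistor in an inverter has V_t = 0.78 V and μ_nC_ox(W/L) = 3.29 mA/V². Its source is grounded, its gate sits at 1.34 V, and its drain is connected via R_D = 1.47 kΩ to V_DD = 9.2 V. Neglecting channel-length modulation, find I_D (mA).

V_GS = V_G = 1.34 V, so V_ov = 1.34 − 0.78 = 0.56 V.
Assume saturation: I_D = ½ k_n V_ov² = 0.5 × 3.29 × 0.56² = 0.516 mA, giving V_DS = V_DD − I_D R_D = 9.2 − 0.516 × 1.47 = 8.44 V.
V_DS = 8.44 V ≥ V_ov = 0.56 V, confirming saturation.

I_D = 0.516 mA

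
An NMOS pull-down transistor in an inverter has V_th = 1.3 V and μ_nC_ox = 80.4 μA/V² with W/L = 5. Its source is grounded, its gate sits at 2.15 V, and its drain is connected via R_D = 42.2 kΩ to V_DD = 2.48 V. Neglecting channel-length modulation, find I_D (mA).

I_D = 0.0545 mA

V_GS = V_G = 2.15 V, so V_ov = 2.15 − 1.3 = 0.85 V.
k_n = μ_nC_ox · (W/L) = 0.402 mA/V².
Assume saturation: I_D = ½ k_n V_ov² = 0.5 × 0.402 × 0.85² = 0.145 mA, giving V_DS = V_DD − I_D R_D = 2.48 − 0.145 × 42.2 = -3.65 V.
But -3.65 V < V_ov = 0.85 V, so the device is actually in triode.
In triode I_D = k_n[V_ov V_DS − ½ V_DS²] and I_D = (V_DD − V_DS)/R_D. Equating: 8.48 V_DS² − 15.42 V_DS + 2.48 = 0, giving V_DS = 0.178 V (the root below V_ov).
I_D = (2.48 − 0.178) / 42.2 = 0.0545 mA.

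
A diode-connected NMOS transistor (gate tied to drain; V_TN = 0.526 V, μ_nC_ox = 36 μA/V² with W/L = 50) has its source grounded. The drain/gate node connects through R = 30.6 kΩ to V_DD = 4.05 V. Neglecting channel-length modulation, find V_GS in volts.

V_GS = 0.866 V

With gate tied to drain, V_GS = V_DS ≥ V_GS − V_TN, so the device is in saturation.
k_n = μ_nC_ox · (W/L) = 1.8 mA/V².
KCL at the drain: ½ k_n (V_GS − V_TN)² = (V_DD − V_GS)/R.
Let x = V_GS − 0.526. Then 27.5 x² + x − 3.524 = 0, giving x = 0.34 V (positive root), so V_GS = 0.866 V.
I_D = (V_DD − V_GS)/R = (4.05 − 0.866) / 30.6 = 0.104 mA.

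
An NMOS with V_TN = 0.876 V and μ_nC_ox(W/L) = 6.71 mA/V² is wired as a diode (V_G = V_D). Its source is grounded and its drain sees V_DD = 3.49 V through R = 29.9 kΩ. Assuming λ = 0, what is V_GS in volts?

V_GS = 1.03 V

With gate tied to drain, V_GS = V_DS ≥ V_GS − V_TN, so the device is in saturation.
KCL at the drain: ½ k_n (V_GS − V_TN)² = (V_DD − V_GS)/R.
Let x = V_GS − 0.876. Then 100 x² + x − 2.614 = 0, giving x = 0.157 V (positive root), so V_GS = 1.03 V.
I_D = (V_DD − V_GS)/R = (3.49 − 1.03) / 29.9 = 0.0822 mA.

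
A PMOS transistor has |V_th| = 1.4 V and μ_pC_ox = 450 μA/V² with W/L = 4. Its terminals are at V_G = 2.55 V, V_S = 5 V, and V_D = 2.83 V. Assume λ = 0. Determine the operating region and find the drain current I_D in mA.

Saturation; I_D = 0.992 mA

V_SG = V_S − V_G = 5 − 2.55 = 2.45 V; V_SD = V_S − V_D = 5 − 2.83 = 2.17 V.
k_p = μ_pC_ox · (W/L) = 1.8 mA/V².
V_ov = V_SG − |V_th| = 2.45 − 1.4 = 1.05 V.
Since V_SD = 2.17 V ≥ V_ov = 1.05 V, the device is in saturation.
I_D = ½ k_p V_ov² = 0.5 × 1.8 × 1.05² = 0.992 mA.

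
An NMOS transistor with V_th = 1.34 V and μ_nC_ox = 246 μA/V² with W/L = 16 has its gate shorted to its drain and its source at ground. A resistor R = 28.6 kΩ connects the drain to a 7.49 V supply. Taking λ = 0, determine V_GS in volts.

V_GS = 1.66 V

With gate tied to drain, V_GS = V_DS ≥ V_GS − V_th, so the device is in saturation.
k_n = μ_nC_ox · (W/L) = 3.936 mA/V².
KCL at the drain: ½ k_n (V_GS − V_th)² = (V_DD − V_GS)/R.
Let x = V_GS − 1.34. Then 56.3 x² + x − 6.15 = 0, giving x = 0.322 V (positive root), so V_GS = 1.66 V.
I_D = (V_DD − V_GS)/R = (7.49 − 1.66) / 28.6 = 0.204 mA.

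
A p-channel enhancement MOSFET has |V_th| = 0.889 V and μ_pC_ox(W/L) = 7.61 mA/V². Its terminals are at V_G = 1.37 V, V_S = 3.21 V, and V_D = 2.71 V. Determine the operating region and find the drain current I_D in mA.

Triode; I_D = 2.67 mA

V_SG = V_S − V_G = 3.21 − 1.37 = 1.84 V; V_SD = V_S − V_D = 3.21 − 2.71 = 0.5 V.
V_ov = V_SG − |V_th| = 1.84 − 0.889 = 0.951 V.
Since V_SD = 0.5 V < V_ov = 0.951 V, the device is in the triode region.
I_D = k_p [V_ov · V_SD − ½ V_SD²] = 7.61 × [0.951 × 0.5 − 0.5 × 0.5²] = 2.67 mA.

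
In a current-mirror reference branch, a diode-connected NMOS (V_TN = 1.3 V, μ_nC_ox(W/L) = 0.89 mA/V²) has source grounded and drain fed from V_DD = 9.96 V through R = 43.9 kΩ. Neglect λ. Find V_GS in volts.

With gate tied to drain, V_GS = V_DS ≥ V_GS − V_TN, so the device is in saturation.
KCL at the drain: ½ k_n (V_GS − V_TN)² = (V_DD − V_GS)/R.
Let x = V_GS − 1.3. Then 19.5 x² + x − 8.66 = 0, giving x = 0.641 V (positive root), so V_GS = 1.94 V.
I_D = (V_DD − V_GS)/R = (9.96 − 1.94) / 43.9 = 0.183 mA.

V_GS = 1.94 V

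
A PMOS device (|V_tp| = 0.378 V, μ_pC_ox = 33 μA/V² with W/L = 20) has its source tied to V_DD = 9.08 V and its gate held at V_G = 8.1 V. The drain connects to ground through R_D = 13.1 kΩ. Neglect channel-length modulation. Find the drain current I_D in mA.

V_SG = V_DD − V_G = 9.08 − 8.1 = 0.98 V, so V_ov = 0.98 − 0.378 = 0.602 V.
k_p = μ_pC_ox · (W/L) = 0.66 mA/V².
Assume saturation: I_D = ½ k_p V_ov² = 0.5 × 0.66 × 0.602² = 0.12 mA, giving V_SD = V_DD − I_D R_D = 9.08 − 0.12 × 13.1 = 7.51 V.
V_SD = 7.51 V ≥ V_ov = 0.602 V, confirming saturation.

I_D = 0.120 mA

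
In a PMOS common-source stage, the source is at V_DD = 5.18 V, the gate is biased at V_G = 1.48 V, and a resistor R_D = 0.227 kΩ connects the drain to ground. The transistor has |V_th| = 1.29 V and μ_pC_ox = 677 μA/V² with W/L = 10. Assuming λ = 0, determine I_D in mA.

V_SG = V_DD − V_G = 5.18 − 1.48 = 3.7 V, so V_ov = 3.7 − 1.29 = 2.41 V.
k_p = μ_pC_ox · (W/L) = 6.77 mA/V².
Assume saturation: I_D = ½ k_p V_ov² = 0.5 × 6.77 × 2.41² = 19.7 mA, giving V_SD = V_DD − I_D R_D = 5.18 − 19.7 × 0.227 = 0.717 V.
But 0.717 V < V_ov = 2.41 V, so the device is actually in triode.
In triode I_D = k_p[V_ov V_SD − ½ V_SD²] and I_D = (V_DD − V_SD)/R_D. Equating: 0.768 V_SD² − 4.704 V_SD + 5.18 = 0, giving V_SD = 1.44 V (the root below V_ov).
I_D = (5.18 − 1.44) / 0.227 = 16.5 mA.

I_D = 16.5 mA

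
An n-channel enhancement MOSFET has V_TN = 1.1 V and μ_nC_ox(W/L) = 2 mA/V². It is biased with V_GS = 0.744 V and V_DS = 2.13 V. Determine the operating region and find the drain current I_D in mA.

Cutoff; I_D = 0 mA

V_GS = 0.744 V < V_TN = 1.1 V, so the transistor is in cutoff.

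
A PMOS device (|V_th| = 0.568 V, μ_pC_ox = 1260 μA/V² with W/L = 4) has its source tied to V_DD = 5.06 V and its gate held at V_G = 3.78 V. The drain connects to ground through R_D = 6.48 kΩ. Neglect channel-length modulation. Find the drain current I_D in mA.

V_SG = V_DD − V_G = 5.06 − 3.78 = 1.28 V, so V_ov = 1.28 − 0.568 = 0.712 V.
k_p = μ_pC_ox · (W/L) = 5.04 mA/V².
Assume saturation: I_D = ½ k_p V_ov² = 0.5 × 5.04 × 0.712² = 1.28 mA, giving V_SD = V_DD − I_D R_D = 5.06 − 1.28 × 6.48 = -3.22 V.
But -3.22 V < V_ov = 0.712 V, so the device is actually in triode.
In triode I_D = k_p[V_ov V_SD − ½ V_SD²] and I_D = (V_DD − V_SD)/R_D. Equating: 16.3 V_SD² − 24.25 V_SD + 5.06 = 0, giving V_SD = 0.251 V (the root below V_ov).
I_D = (5.06 − 0.251) / 6.48 = 0.742 mA.

I_D = 0.742 mA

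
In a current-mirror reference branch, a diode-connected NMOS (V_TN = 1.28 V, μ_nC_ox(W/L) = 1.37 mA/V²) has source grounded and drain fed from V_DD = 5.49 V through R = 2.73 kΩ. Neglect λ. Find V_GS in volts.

With gate tied to drain, V_GS = V_DS ≥ V_GS − V_TN, so the device is in saturation.
KCL at the drain: ½ k_n (V_GS − V_TN)² = (V_DD − V_GS)/R.
Let x = V_GS − 1.28. Then 1.87 x² + x − 4.21 = 0, giving x = 1.26 V (positive root), so V_GS = 2.54 V.
I_D = (V_DD − V_GS)/R = (5.49 − 2.54) / 2.73 = 1.08 mA.

V_GS = 2.54 V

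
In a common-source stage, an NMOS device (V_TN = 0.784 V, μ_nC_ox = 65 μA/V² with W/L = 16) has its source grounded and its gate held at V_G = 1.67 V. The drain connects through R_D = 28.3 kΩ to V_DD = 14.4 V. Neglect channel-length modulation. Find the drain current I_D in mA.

V_GS = V_G = 1.67 V, so V_ov = 1.67 − 0.784 = 0.886 V.
k_n = μ_nC_ox · (W/L) = 1.04 mA/V².
Assume saturation: I_D = ½ k_n V_ov² = 0.5 × 1.04 × 0.886² = 0.408 mA, giving V_DS = V_DD − I_D R_D = 14.4 − 0.408 × 28.3 = 2.85 V.
V_DS = 2.85 V ≥ V_ov = 0.886 V, confirming saturation.

I_D = 0.408 mA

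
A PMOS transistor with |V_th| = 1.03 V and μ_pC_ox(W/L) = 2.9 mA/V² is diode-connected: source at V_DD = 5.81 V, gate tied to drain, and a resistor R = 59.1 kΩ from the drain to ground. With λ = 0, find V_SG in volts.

With gate tied to drain, V_SG = V_SD ≥ V_SG − |V_th|, so the device is in saturation.
KCL at the drain: ½ k_p (V_SG − |V_th|)² = (V_DD − V_SG)/R.
Let x = V_SG − 1.03. Then 85.7 x² + x − 4.78 = 0, giving x = 0.23 V (positive root), so V_SG = 1.26 V.
I_D = (V_DD − V_SG)/R = (5.81 − 1.26) / 59.1 = 0.077 mA.

V_SG = 1.26 V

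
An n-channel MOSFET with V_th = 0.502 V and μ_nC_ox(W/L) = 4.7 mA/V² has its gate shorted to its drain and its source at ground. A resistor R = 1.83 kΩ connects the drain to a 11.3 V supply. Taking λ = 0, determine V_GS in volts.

With gate tied to drain, V_GS = V_DS ≥ V_GS − V_th, so the device is in saturation.
KCL at the drain: ½ k_n (V_GS − V_th)² = (V_DD − V_GS)/R.
Let x = V_GS − 0.502. Then 4.3 x² + x − 10.8 = 0, giving x = 1.47 V (positive root), so V_GS = 1.97 V.
I_D = (V_DD − V_GS)/R = (11.3 − 1.97) / 1.83 = 5.1 mA.

V_GS = 1.97 V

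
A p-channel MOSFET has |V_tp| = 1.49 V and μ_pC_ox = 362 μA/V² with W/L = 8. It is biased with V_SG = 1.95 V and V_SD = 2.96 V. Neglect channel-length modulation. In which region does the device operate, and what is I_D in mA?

Saturation; I_D = 0.306 mA

k_p = μ_pC_ox · (W/L) = 2.896 mA/V².
V_ov = V_SG − |V_tp| = 1.95 − 1.49 = 0.46 V.
Since V_SD = 2.96 V ≥ V_ov = 0.46 V, the device is in saturation.
I_D = ½ k_p V_ov² = 0.5 × 2.896 × 0.46² = 0.306 mA.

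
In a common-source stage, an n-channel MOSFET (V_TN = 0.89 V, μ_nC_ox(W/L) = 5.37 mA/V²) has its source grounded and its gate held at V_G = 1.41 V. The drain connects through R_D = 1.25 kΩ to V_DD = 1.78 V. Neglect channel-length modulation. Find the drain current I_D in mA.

V_GS = V_G = 1.41 V, so V_ov = 1.41 − 0.89 = 0.52 V.
Assume saturation: I_D = ½ k_n V_ov² = 0.5 × 5.37 × 0.52² = 0.726 mA, giving V_DS = V_DD − I_D R_D = 1.78 − 0.726 × 1.25 = 0.872 V.
V_DS = 0.872 V ≥ V_ov = 0.52 V, confirming saturation.

I_D = 0.726 mA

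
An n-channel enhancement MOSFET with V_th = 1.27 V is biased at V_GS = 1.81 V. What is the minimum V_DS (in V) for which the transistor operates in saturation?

The boundary between triode and saturation is V_DS = V_GS − V_th = V_ov.
V_ov = 1.81 − 1.27 = 0.54 V.

V_DS,sat = 0.540 V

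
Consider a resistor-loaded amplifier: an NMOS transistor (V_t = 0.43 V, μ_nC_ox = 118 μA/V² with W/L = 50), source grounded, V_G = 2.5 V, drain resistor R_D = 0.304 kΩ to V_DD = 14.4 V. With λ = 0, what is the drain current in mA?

V_GS = V_G = 2.5 V, so V_ov = 2.5 − 0.43 = 2.07 V.
k_n = μ_nC_ox · (W/L) = 5.9 mA/V².
Assume saturation: I_D = ½ k_n V_ov² = 0.5 × 5.9 × 2.07² = 12.6 mA, giving V_DS = V_DD − I_D R_D = 14.4 − 12.6 × 0.304 = 10.6 V.
V_DS = 10.6 V ≥ V_ov = 2.07 V, confirming saturation.

I_D = 12.6 mA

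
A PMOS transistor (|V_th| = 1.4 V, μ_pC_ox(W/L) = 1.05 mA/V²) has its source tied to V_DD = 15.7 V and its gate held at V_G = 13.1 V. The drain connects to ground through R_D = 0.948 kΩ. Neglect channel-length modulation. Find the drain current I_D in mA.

I_D = 0.756 mA

V_SG = V_DD − V_G = 15.7 − 13.1 = 2.6 V, so V_ov = 2.6 − 1.4 = 1.2 V.
Assume saturation: I_D = ½ k_p V_ov² = 0.5 × 1.05 × 1.2² = 0.756 mA, giving V_SD = V_DD − I_D R_D = 15.7 − 0.756 × 0.948 = 15 V.
V_SD = 15 V ≥ V_ov = 1.2 V, confirming saturation.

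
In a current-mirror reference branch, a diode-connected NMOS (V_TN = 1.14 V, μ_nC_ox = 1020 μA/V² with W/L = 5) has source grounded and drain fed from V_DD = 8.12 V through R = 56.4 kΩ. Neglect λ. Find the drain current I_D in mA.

With gate tied to drain, V_GS = V_DS ≥ V_GS − V_TN, so the device is in saturation.
k_n = μ_nC_ox · (W/L) = 5.1 mA/V².
KCL at the drain: ½ k_n (V_GS − V_TN)² = (V_DD − V_GS)/R.
Let x = V_GS − 1.14. Then 144 x² + x − 6.98 = 0, giving x = 0.217 V (positive root), so V_GS = 1.36 V.
I_D = (V_DD − V_GS)/R = (8.12 − 1.36) / 56.4 = 0.12 mA.

I_D = 0.120 mA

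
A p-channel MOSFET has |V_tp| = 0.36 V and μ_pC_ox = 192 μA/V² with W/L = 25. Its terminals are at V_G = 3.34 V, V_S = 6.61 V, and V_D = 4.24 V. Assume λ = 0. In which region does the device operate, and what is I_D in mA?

Triode; I_D = 19.6 mA

V_SG = V_S − V_G = 6.61 − 3.34 = 3.27 V; V_SD = V_S − V_D = 6.61 − 4.24 = 2.37 V.
k_p = μ_pC_ox · (W/L) = 4.8 mA/V².
V_ov = V_SG − |V_tp| = 3.27 − 0.36 = 2.91 V.
Since V_SD = 2.37 V < V_ov = 2.91 V, the device is in the triode region.
I_D = k_p [V_ov · V_SD − ½ V_SD²] = 4.8 × [2.91 × 2.37 − 0.5 × 2.37²] = 19.6 mA.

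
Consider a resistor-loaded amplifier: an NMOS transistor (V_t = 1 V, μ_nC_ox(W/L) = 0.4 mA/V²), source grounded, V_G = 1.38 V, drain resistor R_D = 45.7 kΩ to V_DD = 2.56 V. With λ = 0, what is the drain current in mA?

V_GS = V_G = 1.38 V, so V_ov = 1.38 − 1 = 0.38 V.
Assume saturation: I_D = ½ k_n V_ov² = 0.5 × 0.4 × 0.38² = 0.0289 mA, giving V_DS = V_DD − I_D R_D = 2.56 − 0.0289 × 45.7 = 1.24 V.
V_DS = 1.24 V ≥ V_ov = 0.38 V, confirming saturation.

I_D = 0.0289 mA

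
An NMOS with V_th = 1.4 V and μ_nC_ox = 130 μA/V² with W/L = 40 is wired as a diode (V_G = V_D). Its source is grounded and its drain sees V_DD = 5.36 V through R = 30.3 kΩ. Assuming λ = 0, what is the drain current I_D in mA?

With gate tied to drain, V_GS = V_DS ≥ V_GS − V_th, so the device is in saturation.
k_n = μ_nC_ox · (W/L) = 5.2 mA/V².
KCL at the drain: ½ k_n (V_GS − V_th)² = (V_DD − V_GS)/R.
Let x = V_GS − 1.4. Then 78.8 x² + x − 3.96 = 0, giving x = 0.218 V (positive root), so V_GS = 1.62 V.
I_D = (V_DD − V_GS)/R = (5.36 − 1.62) / 30.3 = 0.124 mA.

I_D = 0.124 mA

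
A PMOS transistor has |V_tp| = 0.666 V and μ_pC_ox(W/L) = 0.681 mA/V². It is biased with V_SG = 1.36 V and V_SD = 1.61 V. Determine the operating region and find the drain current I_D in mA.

Saturation; I_D = 0.164 mA

V_ov = V_SG − |V_tp| = 1.36 − 0.666 = 0.694 V.
Since V_SD = 1.61 V ≥ V_ov = 0.694 V, the device is in saturation.
I_D = ½ k_p V_ov² = 0.5 × 0.681 × 0.694² = 0.164 mA.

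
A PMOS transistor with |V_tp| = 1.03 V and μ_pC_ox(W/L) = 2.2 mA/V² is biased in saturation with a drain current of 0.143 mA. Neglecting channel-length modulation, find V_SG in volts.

V_SG = 1.39 V

In saturation I_D = ½ k_p (V_SG − |V_tp|)², so V_SG − |V_tp| = √(2 I_D / k_p) = √(2 × 0.143 / 2.2) = 0.361 V.
V_SG = 1.03 + 0.361 = 1.39 V.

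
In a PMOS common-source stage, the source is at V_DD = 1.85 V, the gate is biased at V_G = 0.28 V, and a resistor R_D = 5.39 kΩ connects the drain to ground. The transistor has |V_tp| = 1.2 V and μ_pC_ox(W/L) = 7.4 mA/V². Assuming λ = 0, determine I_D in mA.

V_SG = V_DD − V_G = 1.85 − 0.28 = 1.57 V, so V_ov = 1.57 − 1.2 = 0.37 V.
Assume saturation: I_D = ½ k_p V_ov² = 0.5 × 7.4 × 0.37² = 0.507 mA, giving V_SD = V_DD − I_D R_D = 1.85 − 0.507 × 5.39 = -0.88 V.
But -0.88 V < V_ov = 0.37 V, so the device is actually in triode.
In triode I_D = k_p[V_ov V_SD − ½ V_SD²] and I_D = (V_DD − V_SD)/R_D. Equating: 19.9 V_SD² − 15.76 V_SD + 1.85 = 0, giving V_SD = 0.143 V (the root below V_ov).
I_D = (1.85 − 0.143) / 5.39 = 0.317 mA.

I_D = 0.317 mA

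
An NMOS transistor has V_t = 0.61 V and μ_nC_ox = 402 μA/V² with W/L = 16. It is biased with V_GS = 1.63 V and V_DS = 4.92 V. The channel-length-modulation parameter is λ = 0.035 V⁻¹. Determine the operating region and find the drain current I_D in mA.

Saturation; I_D = 3.92 mA

k_n = μ_nC_ox · (W/L) = 6.432 mA/V².
V_ov = V_GS − V_t = 1.63 − 0.61 = 1.02 V.
Since V_DS = 4.92 V ≥ V_ov = 1.02 V, the device is in saturation.
I_D = ½ k_n V_ov² (1 + λ V_DS) = 0.5 × 6.432 × 1.02² × (1 + 0.035 × 4.92) = 3.92 mA.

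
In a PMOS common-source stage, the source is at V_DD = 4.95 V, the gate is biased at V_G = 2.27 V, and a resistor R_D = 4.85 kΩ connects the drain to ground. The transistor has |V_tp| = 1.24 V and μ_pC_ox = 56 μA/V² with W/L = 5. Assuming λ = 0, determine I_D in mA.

I_D = 0.290 mA

V_SG = V_DD − V_G = 4.95 − 2.27 = 2.68 V, so V_ov = 2.68 − 1.24 = 1.44 V.
k_p = μ_pC_ox · (W/L) = 0.28 mA/V².
Assume saturation: I_D = ½ k_p V_ov² = 0.5 × 0.28 × 1.44² = 0.29 mA, giving V_SD = V_DD − I_D R_D = 4.95 − 0.29 × 4.85 = 3.54 V.
V_SD = 3.54 V ≥ V_ov = 1.44 V, confirming saturation.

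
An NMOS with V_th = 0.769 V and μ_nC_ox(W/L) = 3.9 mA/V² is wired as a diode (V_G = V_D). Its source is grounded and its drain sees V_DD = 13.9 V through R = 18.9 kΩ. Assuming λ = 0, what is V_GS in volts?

V_GS = 1.35 V

With gate tied to drain, V_GS = V_DS ≥ V_GS − V_th, so the device is in saturation.
KCL at the drain: ½ k_n (V_GS − V_th)² = (V_DD − V_GS)/R.
Let x = V_GS − 0.769. Then 36.9 x² + x − 13.13 = 0, giving x = 0.583 V (positive root), so V_GS = 1.35 V.
I_D = (V_DD − V_GS)/R = (13.9 − 1.35) / 18.9 = 0.664 mA.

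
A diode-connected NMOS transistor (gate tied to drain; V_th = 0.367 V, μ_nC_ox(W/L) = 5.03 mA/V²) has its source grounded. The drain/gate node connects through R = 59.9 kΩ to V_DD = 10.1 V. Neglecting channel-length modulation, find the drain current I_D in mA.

I_D = 0.158 mA

With gate tied to drain, V_GS = V_DS ≥ V_GS − V_th, so the device is in saturation.
KCL at the drain: ½ k_n (V_GS − V_th)² = (V_DD − V_GS)/R.
Let x = V_GS − 0.367. Then 151 x² + x − 9.733 = 0, giving x = 0.251 V (positive root), so V_GS = 0.618 V.
I_D = (V_DD − V_GS)/R = (10.1 − 0.618) / 59.9 = 0.158 mA.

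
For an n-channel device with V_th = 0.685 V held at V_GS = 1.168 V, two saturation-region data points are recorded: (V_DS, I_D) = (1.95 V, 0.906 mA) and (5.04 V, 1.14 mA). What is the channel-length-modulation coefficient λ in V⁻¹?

λ = 0.0999 V⁻¹

With V_GS fixed, I_D ∝ (1 + λ V_DS) in saturation, so I_D2/I_D1 = (1 + λ V_DS2)/(1 + λ V_DS1).
1.14/0.906 = 1.258 = (1 + 5.04 λ)/(1 + 1.95 λ).
Solving: λ (I_D1 V_DS2 − I_D2 V_DS1) = I_D2 − I_D1, so λ = (1.14 − 0.906) / (0.906 × 5.04 − 1.14 × 1.95) = 0.234 / 2.34 = 0.0999 V⁻¹.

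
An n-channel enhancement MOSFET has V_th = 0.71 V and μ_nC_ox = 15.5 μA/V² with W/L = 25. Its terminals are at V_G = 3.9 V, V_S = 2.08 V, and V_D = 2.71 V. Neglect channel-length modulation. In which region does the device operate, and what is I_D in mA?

Triode; I_D = 0.194 mA

V_GS = V_G − V_S = 3.9 − 2.08 = 1.82 V; V_DS = V_D − V_S = 2.71 − 2.08 = 0.63 V.
k_n = μ_nC_ox · (W/L) = 0.3875 mA/V².
V_ov = V_GS − V_th = 1.82 − 0.71 = 1.11 V.
Since V_DS = 0.63 V < V_ov = 1.11 V, the device is in the triode region.
I_D = k_n [V_ov · V_DS − ½ V_DS²] = 0.3875 × [1.11 × 0.63 − 0.5 × 0.63²] = 0.194 mA.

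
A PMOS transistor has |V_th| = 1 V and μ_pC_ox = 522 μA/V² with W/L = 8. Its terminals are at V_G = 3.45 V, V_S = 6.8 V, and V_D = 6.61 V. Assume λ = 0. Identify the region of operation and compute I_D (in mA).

Triode; I_D = 1.79 mA

V_SG = V_S − V_G = 6.8 − 3.45 = 3.35 V; V_SD = V_S − V_D = 6.8 − 6.61 = 0.19 V.
k_p = μ_pC_ox · (W/L) = 4.176 mA/V².
V_ov = V_SG − |V_th| = 3.35 − 1 = 2.35 V.
Since V_SD = 0.19 V < V_ov = 2.35 V, the device is in the triode region.
I_D = k_p [V_ov · V_SD − ½ V_SD²] = 4.176 × [2.35 × 0.19 − 0.5 × 0.19²] = 1.79 mA.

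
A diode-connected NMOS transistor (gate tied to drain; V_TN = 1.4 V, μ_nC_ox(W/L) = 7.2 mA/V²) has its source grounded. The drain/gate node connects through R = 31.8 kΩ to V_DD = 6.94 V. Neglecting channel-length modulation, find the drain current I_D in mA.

With gate tied to drain, V_GS = V_DS ≥ V_GS − V_TN, so the device is in saturation.
KCL at the drain: ½ k_n (V_GS − V_TN)² = (V_DD − V_GS)/R.
Let x = V_GS − 1.4. Then 114 x² + x − 5.54 = 0, giving x = 0.216 V (positive root), so V_GS = 1.62 V.
I_D = (V_DD − V_GS)/R = (6.94 − 1.62) / 31.8 = 0.167 mA.

I_D = 0.167 mA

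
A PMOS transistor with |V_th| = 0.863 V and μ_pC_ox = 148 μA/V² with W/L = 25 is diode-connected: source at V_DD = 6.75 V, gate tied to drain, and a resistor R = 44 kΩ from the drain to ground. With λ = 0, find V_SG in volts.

V_SG = 1.13 V

With gate tied to drain, V_SG = V_SD ≥ V_SG − |V_th|, so the device is in saturation.
k_p = μ_pC_ox · (W/L) = 3.7 mA/V².
KCL at the drain: ½ k_p (V_SG − |V_th|)² = (V_DD − V_SG)/R.
Let x = V_SG − 0.863. Then 81.4 x² + x − 5.887 = 0, giving x = 0.263 V (positive root), so V_SG = 1.13 V.
I_D = (V_DD − V_SG)/R = (6.75 − 1.13) / 44 = 0.128 mA.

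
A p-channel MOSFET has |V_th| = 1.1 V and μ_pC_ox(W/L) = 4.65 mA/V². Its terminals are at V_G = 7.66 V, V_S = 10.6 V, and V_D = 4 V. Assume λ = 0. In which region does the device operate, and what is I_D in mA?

V_SG = V_S − V_G = 10.6 − 7.66 = 2.94 V; V_SD = V_S − V_D = 10.6 − 4 = 6.6 V.
V_ov = V_SG − |V_th| = 2.94 − 1.1 = 1.84 V.
Since V_SD = 6.6 V ≥ V_ov = 1.84 V, the device is in saturation.
I_D = ½ k_p V_ov² = 0.5 × 4.65 × 1.84² = 7.87 mA.

Saturation; I_D = 7.87 mA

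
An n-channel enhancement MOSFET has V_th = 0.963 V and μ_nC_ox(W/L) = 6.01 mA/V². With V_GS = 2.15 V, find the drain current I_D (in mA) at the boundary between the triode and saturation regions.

At the boundary V_DS = V_ov = V_GS − V_th = 2.15 − 0.963 = 1.19 V.
I_D = ½ k_n V_ov² = 0.5 × 6.01 × 1.19² = 4.23 mA.

I_D = 4.23 mA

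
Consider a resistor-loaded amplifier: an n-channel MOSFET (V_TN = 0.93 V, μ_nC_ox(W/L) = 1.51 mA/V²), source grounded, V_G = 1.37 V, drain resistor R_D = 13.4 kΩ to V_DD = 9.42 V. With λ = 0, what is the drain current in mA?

I_D = 0.146 mA

V_GS = V_G = 1.37 V, so V_ov = 1.37 − 0.93 = 0.44 V.
Assume saturation: I_D = ½ k_n V_ov² = 0.5 × 1.51 × 0.44² = 0.146 mA, giving V_DS = V_DD − I_D R_D = 9.42 − 0.146 × 13.4 = 7.46 V.
V_DS = 7.46 V ≥ V_ov = 0.44 V, confirming saturation.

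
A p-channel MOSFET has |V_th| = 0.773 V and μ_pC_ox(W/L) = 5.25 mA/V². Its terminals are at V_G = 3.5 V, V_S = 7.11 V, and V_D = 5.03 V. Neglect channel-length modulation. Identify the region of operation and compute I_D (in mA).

V_SG = V_S − V_G = 7.11 − 3.5 = 3.61 V; V_SD = V_S − V_D = 7.11 − 5.03 = 2.08 V.
V_ov = V_SG − |V_th| = 3.61 − 0.773 = 2.84 V.
Since V_SD = 2.08 V < V_ov = 2.84 V, the device is in the triode region.
I_D = k_p [V_ov · V_SD − ½ V_SD²] = 5.25 × [2.84 × 2.08 − 0.5 × 2.08²] = 19.6 mA.

Triode; I_D = 19.6 mA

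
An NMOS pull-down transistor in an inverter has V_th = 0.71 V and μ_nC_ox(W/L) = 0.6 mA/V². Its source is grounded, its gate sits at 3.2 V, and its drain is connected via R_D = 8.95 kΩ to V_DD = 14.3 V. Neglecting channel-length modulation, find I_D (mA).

V_GS = V_G = 3.2 V, so V_ov = 3.2 − 0.71 = 2.49 V.
Assume saturation: I_D = ½ k_n V_ov² = 0.5 × 0.6 × 2.49² = 1.86 mA, giving V_DS = V_DD − I_D R_D = 14.3 − 1.86 × 8.95 = -2.35 V.
But -2.35 V < V_ov = 2.49 V, so the device is actually in triode.
In triode I_D = k_n[V_ov V_DS − ½ V_DS²] and I_D = (V_DD − V_DS)/R_D. Equating: 2.68 V_DS² − 14.37 V_DS + 14.3 = 0, giving V_DS = 1.32 V (the root below V_ov).
I_D = (14.3 − 1.32) / 8.95 = 1.45 mA.

I_D = 1.45 mA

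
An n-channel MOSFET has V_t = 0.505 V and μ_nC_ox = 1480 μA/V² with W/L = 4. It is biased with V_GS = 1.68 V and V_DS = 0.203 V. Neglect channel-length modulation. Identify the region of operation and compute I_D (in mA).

Triode; I_D = 1.29 mA

k_n = μ_nC_ox · (W/L) = 5.92 mA/V².
V_ov = V_GS − V_t = 1.68 − 0.505 = 1.17 V.
Since V_DS = 0.203 V < V_ov = 1.17 V, the device is in the triode region.
I_D = k_n [V_ov · V_DS − ½ V_DS²] = 5.92 × [1.17 × 0.203 − 0.5 × 0.203²] = 1.29 mA.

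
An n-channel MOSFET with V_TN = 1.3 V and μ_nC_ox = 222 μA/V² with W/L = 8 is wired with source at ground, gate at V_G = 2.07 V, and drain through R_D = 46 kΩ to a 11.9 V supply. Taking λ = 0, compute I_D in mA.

V_GS = V_G = 2.07 V, so V_ov = 2.07 − 1.3 = 0.77 V.
k_n = μ_nC_ox · (W/L) = 1.776 mA/V².
Assume saturation: I_D = ½ k_n V_ov² = 0.5 × 1.776 × 0.77² = 0.526 mA, giving V_DS = V_DD − I_D R_D = 11.9 − 0.526 × 46 = -12.3 V.
But -12.3 V < V_ov = 0.77 V, so the device is actually in triode.
In triode I_D = k_n[V_ov V_DS − ½ V_DS²] and I_D = (V_DD − V_DS)/R_D. Equating: 40.8 V_DS² − 63.91 V_DS + 11.9 = 0, giving V_DS = 0.216 V (the root below V_ov).
I_D = (11.9 − 0.216) / 46 = 0.254 mA.

I_D = 0.254 mA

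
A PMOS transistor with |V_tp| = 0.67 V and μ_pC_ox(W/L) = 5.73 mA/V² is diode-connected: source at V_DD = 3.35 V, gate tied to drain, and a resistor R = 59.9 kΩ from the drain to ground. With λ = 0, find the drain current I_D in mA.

With gate tied to drain, V_SG = V_SD ≥ V_SG − |V_tp|, so the device is in saturation.
KCL at the drain: ½ k_p (V_SG − |V_tp|)² = (V_DD − V_SG)/R.
Let x = V_SG − 0.67. Then 172 x² + x − 2.68 = 0, giving x = 0.122 V (positive root), so V_SG = 0.792 V.
I_D = (V_DD − V_SG)/R = (3.35 − 0.792) / 59.9 = 0.0427 mA.

I_D = 0.0427 mA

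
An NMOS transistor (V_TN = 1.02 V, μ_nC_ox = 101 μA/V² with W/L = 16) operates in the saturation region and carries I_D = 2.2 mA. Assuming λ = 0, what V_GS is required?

V_GS = 2.67 V

k_n = μ_nC_ox · (W/L) = 1.616 mA/V².
In saturation I_D = ½ k_n (V_GS − V_TN)², so V_GS − V_TN = √(2 I_D / k_n) = √(2 × 2.2 / 1.616) = 1.65 V.
V_GS = 1.02 + 1.65 = 2.67 V.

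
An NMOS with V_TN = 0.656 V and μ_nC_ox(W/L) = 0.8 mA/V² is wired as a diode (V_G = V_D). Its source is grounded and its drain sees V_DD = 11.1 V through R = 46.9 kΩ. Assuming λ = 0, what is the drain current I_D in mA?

I_D = 0.207 mA

With gate tied to drain, V_GS = V_DS ≥ V_GS − V_TN, so the device is in saturation.
KCL at the drain: ½ k_n (V_GS − V_TN)² = (V_DD − V_GS)/R.
Let x = V_GS − 0.656. Then 18.8 x² + x − 10.44 = 0, giving x = 0.72 V (positive root), so V_GS = 1.38 V.
I_D = (V_DD − V_GS)/R = (11.1 − 1.38) / 46.9 = 0.207 mA.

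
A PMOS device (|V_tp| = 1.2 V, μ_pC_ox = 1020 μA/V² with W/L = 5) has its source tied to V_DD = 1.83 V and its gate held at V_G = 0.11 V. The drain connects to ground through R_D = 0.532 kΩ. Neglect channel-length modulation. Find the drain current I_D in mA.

V_SG = V_DD − V_G = 1.83 − 0.11 = 1.72 V, so V_ov = 1.72 − 1.2 = 0.52 V.
k_p = μ_pC_ox · (W/L) = 5.1 mA/V².
Assume saturation: I_D = ½ k_p V_ov² = 0.5 × 5.1 × 0.52² = 0.69 mA, giving V_SD = V_DD − I_D R_D = 1.83 − 0.69 × 0.532 = 1.46 V.
V_SD = 1.46 V ≥ V_ov = 0.52 V, confirming saturation.

I_D = 0.690 mA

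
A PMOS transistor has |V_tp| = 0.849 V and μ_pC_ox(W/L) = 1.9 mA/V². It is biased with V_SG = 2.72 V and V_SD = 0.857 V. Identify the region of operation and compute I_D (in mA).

Triode; I_D = 2.35 mA

V_ov = V_SG − |V_tp| = 2.72 − 0.849 = 1.87 V.
Since V_SD = 0.857 V < V_ov = 1.87 V, the device is in the triode region.
I_D = k_p [V_ov · V_SD − ½ V_SD²] = 1.9 × [1.87 × 0.857 − 0.5 × 0.857²] = 2.35 mA.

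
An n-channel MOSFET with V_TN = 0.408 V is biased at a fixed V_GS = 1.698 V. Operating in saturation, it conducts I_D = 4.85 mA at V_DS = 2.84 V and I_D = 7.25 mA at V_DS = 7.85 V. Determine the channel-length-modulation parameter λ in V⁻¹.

λ = 0.137 V⁻¹

With V_GS fixed, I_D ∝ (1 + λ V_DS) in saturation, so I_D2/I_D1 = (1 + λ V_DS2)/(1 + λ V_DS1).
7.25/4.85 = 1.495 = (1 + 7.85 λ)/(1 + 2.84 λ).
Solving: λ (I_D1 V_DS2 − I_D2 V_DS1) = I_D2 − I_D1, so λ = (7.25 − 4.85) / (4.85 × 7.85 − 7.25 × 2.84) = 2.4 / 17.5 = 0.137 V⁻¹.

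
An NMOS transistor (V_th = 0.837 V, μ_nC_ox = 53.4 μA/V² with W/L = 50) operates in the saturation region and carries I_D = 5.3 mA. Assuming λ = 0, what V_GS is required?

V_GS = 2.83 V

k_n = μ_nC_ox · (W/L) = 2.67 mA/V².
In saturation I_D = ½ k_n (V_GS − V_th)², so V_GS − V_th = √(2 I_D / k_n) = √(2 × 5.3 / 2.67) = 1.99 V.
V_GS = 0.837 + 1.99 = 2.83 V.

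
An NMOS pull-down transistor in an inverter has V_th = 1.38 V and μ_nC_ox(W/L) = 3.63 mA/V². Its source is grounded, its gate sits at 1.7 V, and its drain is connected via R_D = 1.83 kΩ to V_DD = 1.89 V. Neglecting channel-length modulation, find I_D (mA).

I_D = 0.186 mA

V_GS = V_G = 1.7 V, so V_ov = 1.7 − 1.38 = 0.32 V.
Assume saturation: I_D = ½ k_n V_ov² = 0.5 × 3.63 × 0.32² = 0.186 mA, giving V_DS = V_DD − I_D R_D = 1.89 − 0.186 × 1.83 = 1.55 V.
V_DS = 1.55 V ≥ V_ov = 0.32 V, confirming saturation.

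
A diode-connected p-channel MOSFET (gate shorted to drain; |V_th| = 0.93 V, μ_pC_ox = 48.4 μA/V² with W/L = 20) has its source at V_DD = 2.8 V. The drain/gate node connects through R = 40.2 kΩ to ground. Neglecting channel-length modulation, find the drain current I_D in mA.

I_D = 0.0394 mA

With gate tied to drain, V_SG = V_SD ≥ V_SG − |V_th|, so the device is in saturation.
k_p = μ_pC_ox · (W/L) = 0.968 mA/V².
KCL at the drain: ½ k_p (V_SG − |V_th|)² = (V_DD − V_SG)/R.
Let x = V_SG − 0.93. Then 19.5 x² + x − 1.87 = 0, giving x = 0.285 V (positive root), so V_SG = 1.22 V.
I_D = (V_DD − V_SG)/R = (2.8 − 1.22) / 40.2 = 0.0394 mA.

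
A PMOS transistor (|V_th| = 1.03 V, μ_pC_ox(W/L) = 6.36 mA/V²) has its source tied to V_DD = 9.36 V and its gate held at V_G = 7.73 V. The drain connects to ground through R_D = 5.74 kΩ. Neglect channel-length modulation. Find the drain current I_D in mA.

I_D = 1.14 mA

V_SG = V_DD − V_G = 9.36 − 7.73 = 1.63 V, so V_ov = 1.63 − 1.03 = 0.6 V.
Assume saturation: I_D = ½ k_p V_ov² = 0.5 × 6.36 × 0.6² = 1.14 mA, giving V_SD = V_DD − I_D R_D = 9.36 − 1.14 × 5.74 = 2.79 V.
V_SD = 2.79 V ≥ V_ov = 0.6 V, confirming saturation.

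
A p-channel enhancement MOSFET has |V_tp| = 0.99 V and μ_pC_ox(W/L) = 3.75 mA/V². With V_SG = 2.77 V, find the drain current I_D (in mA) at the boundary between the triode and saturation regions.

At the boundary V_SD = V_ov = V_SG − |V_tp| = 2.77 − 0.99 = 1.78 V.
I_D = ½ k_p V_ov² = 0.5 × 3.75 × 1.78² = 5.94 mA.

I_D = 5.94 mA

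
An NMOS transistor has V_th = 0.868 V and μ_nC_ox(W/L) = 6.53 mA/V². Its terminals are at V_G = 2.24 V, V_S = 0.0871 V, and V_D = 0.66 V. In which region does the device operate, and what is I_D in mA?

Triode; I_D = 3.74 mA

V_GS = V_G − V_S = 2.24 − 0.0871 = 2.15 V; V_DS = V_D − V_S = 0.66 − 0.0871 = 0.573 V.
V_ov = V_GS − V_th = 2.15 − 0.868 = 1.28 V.
Since V_DS = 0.573 V < V_ov = 1.28 V, the device is in the triode region.
I_D = k_n [V_ov · V_DS − ½ V_DS²] = 6.53 × [1.28 × 0.573 − 0.5 × 0.573²] = 3.74 mA.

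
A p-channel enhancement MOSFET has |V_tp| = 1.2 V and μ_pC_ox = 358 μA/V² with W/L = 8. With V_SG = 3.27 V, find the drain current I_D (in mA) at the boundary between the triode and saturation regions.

I_D = 6.14 mA

At the boundary V_SD = V_ov = V_SG − |V_tp| = 3.27 − 1.2 = 2.07 V.
k_p = μ_pC_ox · (W/L) = 2.864 mA/V².
I_D = ½ k_p V_ov² = 0.5 × 2.864 × 2.07² = 6.14 mA.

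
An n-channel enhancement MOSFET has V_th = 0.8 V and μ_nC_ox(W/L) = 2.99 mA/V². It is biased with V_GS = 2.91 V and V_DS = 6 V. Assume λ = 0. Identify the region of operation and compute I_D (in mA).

Saturation; I_D = 6.66 mA

V_ov = V_GS − V_th = 2.91 − 0.8 = 2.11 V.
Since V_DS = 6 V ≥ V_ov = 2.11 V, the device is in saturation.
I_D = ½ k_n V_ov² = 0.5 × 2.99 × 2.11² = 6.66 mA.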